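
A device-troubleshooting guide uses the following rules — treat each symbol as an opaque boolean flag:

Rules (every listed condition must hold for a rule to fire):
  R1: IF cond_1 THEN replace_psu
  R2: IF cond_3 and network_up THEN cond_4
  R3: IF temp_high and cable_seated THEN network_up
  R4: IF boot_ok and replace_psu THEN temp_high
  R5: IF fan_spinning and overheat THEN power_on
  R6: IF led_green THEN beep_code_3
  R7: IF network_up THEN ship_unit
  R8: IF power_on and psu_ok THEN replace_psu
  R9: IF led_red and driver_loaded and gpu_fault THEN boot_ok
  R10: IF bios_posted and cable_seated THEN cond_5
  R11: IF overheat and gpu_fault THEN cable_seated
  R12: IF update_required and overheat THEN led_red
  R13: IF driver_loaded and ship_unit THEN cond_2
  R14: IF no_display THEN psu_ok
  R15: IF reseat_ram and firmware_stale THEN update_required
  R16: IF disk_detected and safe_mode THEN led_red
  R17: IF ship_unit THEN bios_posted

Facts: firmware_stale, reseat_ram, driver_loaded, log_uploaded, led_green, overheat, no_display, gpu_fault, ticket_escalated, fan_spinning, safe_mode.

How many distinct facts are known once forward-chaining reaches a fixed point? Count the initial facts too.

25

Round 1 fires R5, R6, R11, R14, R15, giving power_on, beep_code_3, cable_seated, psu_ok, update_required.
Round 2 fires R8, R12, giving replace_psu, led_red.
Round 3 fires R9, giving boot_ok.
Round 4 fires R4, giving temp_high.
Round 5 fires R3, giving network_up.
Round 6 fires R7, giving ship_unit.
Round 7 fires R13, R17, giving cond_2, bios_posted.
Round 8 fires R10, giving cond_5.
Closure: {beep_code_3, bios_posted, boot_ok, cable_seated, cond_2, cond_5, driver_loaded, fan_spinning, firmware_stale, gpu_fault, led_green, led_red, log_uploaded, network_up, no_display, overheat, power_on, psu_ok, replace_psu, reseat_ram, safe_mode, ship_unit, temp_high, ticket_escalated, update_required} — 25 facts.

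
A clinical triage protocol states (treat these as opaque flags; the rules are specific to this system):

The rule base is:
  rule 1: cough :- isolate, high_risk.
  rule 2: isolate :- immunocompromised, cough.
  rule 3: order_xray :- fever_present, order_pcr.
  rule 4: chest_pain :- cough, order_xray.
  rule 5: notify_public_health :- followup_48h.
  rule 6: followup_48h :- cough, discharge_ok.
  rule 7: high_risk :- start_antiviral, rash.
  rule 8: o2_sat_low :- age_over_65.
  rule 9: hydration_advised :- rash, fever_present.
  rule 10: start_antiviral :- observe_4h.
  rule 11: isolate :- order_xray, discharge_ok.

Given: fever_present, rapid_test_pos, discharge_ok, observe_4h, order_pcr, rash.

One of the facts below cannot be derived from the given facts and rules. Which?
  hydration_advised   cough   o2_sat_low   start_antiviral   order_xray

Round 1 — rule 3, rule 9, rule 10, derive order_xray, hydration_advised, start_antiviral.
Round 2 — rule 7, rule 11, derive high_risk, isolate.
Round 3 — rule 1, derive cough.
Round 4 — rule 4, rule 6, derive chest_pain, followup_48h.
Round 5 — rule 5, derive notify_public_health.
Derived: order_xray (round 1), cough (round 3), start_antiviral (round 1), hydration_advised (round 1). o2_sat_low never appears in any round.

o2_sat_low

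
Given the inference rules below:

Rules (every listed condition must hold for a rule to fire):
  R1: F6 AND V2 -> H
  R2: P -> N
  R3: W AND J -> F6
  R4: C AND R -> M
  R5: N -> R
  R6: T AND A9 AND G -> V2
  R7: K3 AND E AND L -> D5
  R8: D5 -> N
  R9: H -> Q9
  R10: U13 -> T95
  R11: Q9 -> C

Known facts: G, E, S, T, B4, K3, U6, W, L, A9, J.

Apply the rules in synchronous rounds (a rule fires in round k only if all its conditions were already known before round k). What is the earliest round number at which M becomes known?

5

Round 1 fires R3, R6, R7, giving F6, V2, D5.
Round 2 fires R1, R8, giving H, N.
Round 3 fires R5, R9, giving R, Q9.
Round 4 fires R11, giving C.
Round 5 fires R4, giving M.
M first appears in round 5.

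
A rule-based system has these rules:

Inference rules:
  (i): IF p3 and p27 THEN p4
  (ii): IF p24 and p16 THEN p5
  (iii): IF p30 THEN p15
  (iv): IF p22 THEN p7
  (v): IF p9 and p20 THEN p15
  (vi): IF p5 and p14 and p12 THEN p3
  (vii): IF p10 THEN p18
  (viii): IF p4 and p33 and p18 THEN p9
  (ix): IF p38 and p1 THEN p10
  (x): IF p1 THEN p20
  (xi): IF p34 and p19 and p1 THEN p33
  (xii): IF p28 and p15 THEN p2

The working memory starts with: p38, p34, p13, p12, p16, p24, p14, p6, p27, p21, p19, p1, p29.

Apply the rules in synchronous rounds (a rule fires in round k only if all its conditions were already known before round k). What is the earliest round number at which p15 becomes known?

5

Round 1: (ii) [IF p24 and p16 THEN p5]; (ix) [IF p38 and p1 THEN p10]; (x) [IF p1 THEN p20]; (xi) [IF p34 and p19 and p1 THEN p33]. New: p5, p10, p20, p33.
Round 2: (vi) [IF p5 and p14 and p12 THEN p3]; (vii) [IF p10 THEN p18]. New: p3, p18.
Round 3: (i) [IF p3 and p27 THEN p4]. New: p4.
Round 4: (viii) [IF p4 and p33 and p18 THEN p9]. New: p9.
Round 5: (v) [IF p9 and p20 THEN p15]. New: p15.
p15 first appears in round 5.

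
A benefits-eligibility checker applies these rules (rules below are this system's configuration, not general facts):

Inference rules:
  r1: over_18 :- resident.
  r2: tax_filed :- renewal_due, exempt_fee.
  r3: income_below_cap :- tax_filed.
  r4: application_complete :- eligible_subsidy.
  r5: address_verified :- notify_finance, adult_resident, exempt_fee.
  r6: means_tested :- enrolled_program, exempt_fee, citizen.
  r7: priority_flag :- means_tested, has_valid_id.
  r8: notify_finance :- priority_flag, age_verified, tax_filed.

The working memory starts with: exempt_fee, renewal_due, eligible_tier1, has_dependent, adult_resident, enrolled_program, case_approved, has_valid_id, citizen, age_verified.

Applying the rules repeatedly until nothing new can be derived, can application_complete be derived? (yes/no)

Round 1 — r2, r6, derive tax_filed, means_tested.
Round 2 — r3, r7, derive income_below_cap, priority_flag.
Round 3 — r8, derive notify_finance.
Round 4 — r5, derive address_verified.
Fixed point reached. application_complete is concluded only by r4; r4 needs eligible_subsidy (never derived).

no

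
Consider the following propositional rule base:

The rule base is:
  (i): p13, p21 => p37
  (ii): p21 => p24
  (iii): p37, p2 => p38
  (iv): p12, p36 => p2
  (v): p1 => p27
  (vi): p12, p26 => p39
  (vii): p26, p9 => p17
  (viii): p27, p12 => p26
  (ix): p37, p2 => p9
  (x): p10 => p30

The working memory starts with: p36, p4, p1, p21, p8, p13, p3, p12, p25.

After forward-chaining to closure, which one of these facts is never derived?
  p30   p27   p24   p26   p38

p30

[1] (i) [p13, p21 => p37]; (ii) [p21 => p24]; (iv) [p12, p36 => p2]; (v) [p1 => p27]. ⇒ new: p37, p24, p2, p27.
[2] (iii) [p37, p2 => p38]; (viii) [p27, p12 => p26]; (ix) [p37, p2 => p9]. ⇒ new: p38, p26, p9.
[3] (vi) [p12, p26 => p39]; (vii) [p26, p9 => p17]. ⇒ new: p39, p17.
Derived: p38 (round 2), p24 (round 1), p27 (round 1), p26 (round 2). p30 never appears in any round.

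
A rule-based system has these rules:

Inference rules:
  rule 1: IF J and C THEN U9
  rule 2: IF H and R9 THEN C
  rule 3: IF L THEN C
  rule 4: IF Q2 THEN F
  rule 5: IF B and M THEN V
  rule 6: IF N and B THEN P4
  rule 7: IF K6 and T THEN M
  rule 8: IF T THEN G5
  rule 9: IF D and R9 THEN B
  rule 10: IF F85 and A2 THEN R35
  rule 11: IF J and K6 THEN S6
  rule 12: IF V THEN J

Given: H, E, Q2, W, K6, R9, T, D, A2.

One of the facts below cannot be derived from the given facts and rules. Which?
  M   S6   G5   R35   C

Round 1 fires rule 2, rule 4, rule 7, rule 8, rule 9, giving C, F, M, G5, B.
Round 2 fires rule 5, giving V.
Round 3 fires rule 12, giving J.
Round 4 fires rule 1, rule 11, giving U9, S6.
Derived: G5 (round 1), C (round 1), M (round 1), S6 (round 4). R35 never appears in any round.

R35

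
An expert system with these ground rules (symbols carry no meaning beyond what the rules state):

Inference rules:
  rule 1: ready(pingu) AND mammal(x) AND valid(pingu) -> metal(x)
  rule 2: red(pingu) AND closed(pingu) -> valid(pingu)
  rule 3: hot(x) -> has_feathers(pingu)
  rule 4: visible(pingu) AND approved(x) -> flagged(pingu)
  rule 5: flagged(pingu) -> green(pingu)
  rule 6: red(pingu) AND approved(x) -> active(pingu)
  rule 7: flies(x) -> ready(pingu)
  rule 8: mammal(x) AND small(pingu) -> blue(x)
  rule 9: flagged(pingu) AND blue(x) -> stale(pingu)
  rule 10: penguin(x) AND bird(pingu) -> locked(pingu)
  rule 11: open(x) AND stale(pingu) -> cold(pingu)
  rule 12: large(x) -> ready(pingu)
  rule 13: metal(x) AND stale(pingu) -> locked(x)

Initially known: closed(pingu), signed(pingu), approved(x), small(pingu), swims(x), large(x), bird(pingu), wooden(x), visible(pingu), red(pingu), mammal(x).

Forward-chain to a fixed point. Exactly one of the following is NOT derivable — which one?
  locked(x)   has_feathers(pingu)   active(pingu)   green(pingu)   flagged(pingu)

has_feathers(pingu)

Round 1 fires rule 2, rule 4, rule 6, rule 8, rule 12, giving valid(pingu), flagged(pingu), active(pingu), blue(x), ready(pingu).
Round 2 fires rule 1, rule 5, rule 9, giving metal(x), green(pingu), stale(pingu).
Round 3 fires rule 13, giving locked(x).
Derived: active(pingu) (round 1), flagged(pingu) (round 1), green(pingu) (round 2), locked(x) (round 3). has_feathers(pingu) never appears in any round.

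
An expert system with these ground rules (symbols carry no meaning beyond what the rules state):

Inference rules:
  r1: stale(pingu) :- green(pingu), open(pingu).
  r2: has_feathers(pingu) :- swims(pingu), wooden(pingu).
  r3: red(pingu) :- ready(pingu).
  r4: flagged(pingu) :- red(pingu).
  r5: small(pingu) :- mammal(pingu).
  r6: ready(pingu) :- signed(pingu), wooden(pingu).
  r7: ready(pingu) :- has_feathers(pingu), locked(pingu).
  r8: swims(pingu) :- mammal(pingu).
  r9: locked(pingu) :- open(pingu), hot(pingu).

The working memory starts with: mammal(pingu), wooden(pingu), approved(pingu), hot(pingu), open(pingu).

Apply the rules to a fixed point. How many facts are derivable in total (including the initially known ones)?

Round 1 — r5, r8, r9, derive small(pingu), swims(pingu), locked(pingu).
Round 2 — r2, derive has_feathers(pingu).
Round 3 — r7, derive ready(pingu).
Round 4 — r3, derive red(pingu).
Round 5 — r4, derive flagged(pingu).
Closure: {approved(pingu), flagged(pingu), has_feathers(pingu), hot(pingu), locked(pingu), mammal(pingu), open(pingu), ready(pingu), red(pingu), small(pingu), swims(pingu), wooden(pingu)} — 12 facts.

12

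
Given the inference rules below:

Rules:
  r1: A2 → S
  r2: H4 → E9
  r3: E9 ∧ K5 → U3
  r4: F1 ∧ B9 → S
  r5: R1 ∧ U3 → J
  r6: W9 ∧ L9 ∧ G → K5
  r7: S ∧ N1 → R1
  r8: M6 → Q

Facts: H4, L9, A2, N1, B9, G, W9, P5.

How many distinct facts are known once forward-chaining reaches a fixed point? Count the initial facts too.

14

Round 1 — r1, r2, r6, derive S, E9, K5.
Round 2 — r3, r7, derive U3, R1.
Round 3 — r5, derive J.
Closure: {A2, B9, E9, G, H4, J, K5, L9, N1, P5, R1, S, U3, W9} — 14 facts.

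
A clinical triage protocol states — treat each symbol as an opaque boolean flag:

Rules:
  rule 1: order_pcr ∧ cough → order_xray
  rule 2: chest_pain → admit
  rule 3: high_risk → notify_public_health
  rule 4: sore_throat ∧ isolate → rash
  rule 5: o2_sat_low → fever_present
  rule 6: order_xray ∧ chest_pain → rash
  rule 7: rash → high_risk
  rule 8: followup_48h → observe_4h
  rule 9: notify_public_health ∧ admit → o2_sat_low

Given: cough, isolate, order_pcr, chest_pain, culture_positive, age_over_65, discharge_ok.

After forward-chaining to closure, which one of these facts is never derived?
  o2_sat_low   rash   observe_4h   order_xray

[1] rule 1 [order_pcr ∧ cough → order_xray]; rule 2 [chest_pain → admit]. ⇒ new: order_xray, admit.
[2] rule 6 [order_xray ∧ chest_pain → rash]. ⇒ new: rash.
[3] rule 7 [rash → high_risk]. ⇒ new: high_risk.
[4] rule 3 [high_risk → notify_public_health]. ⇒ new: notify_public_health.
[5] rule 9 [notify_public_health ∧ admit → o2_sat_low]. ⇒ new: o2_sat_low.
[6] rule 5 [o2_sat_low → fever_present]. ⇒ new: fever_present.
Derived: order_xray (round 1), o2_sat_low (round 5), rash (round 2). observe_4h never appears in any round.

observe_4h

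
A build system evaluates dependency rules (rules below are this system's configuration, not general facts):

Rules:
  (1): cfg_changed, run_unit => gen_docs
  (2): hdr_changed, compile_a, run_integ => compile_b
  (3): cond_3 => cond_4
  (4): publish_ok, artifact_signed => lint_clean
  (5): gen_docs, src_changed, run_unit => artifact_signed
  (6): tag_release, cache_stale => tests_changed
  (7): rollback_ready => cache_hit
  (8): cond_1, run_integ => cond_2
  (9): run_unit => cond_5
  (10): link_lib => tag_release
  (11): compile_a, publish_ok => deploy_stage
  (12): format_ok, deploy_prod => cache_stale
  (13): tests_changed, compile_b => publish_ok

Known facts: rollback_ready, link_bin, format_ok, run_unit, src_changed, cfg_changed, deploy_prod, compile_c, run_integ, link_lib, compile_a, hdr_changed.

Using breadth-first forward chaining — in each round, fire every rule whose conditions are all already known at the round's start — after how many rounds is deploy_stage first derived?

Round 1: (1) [cfg_changed, run_unit => gen_docs]; (2) [hdr_changed, compile_a, run_integ => compile_b]; (7) [rollback_ready => cache_hit]; (9) [run_unit => cond_5]; (10) [link_lib => tag_release]; (12) [format_ok, deploy_prod => cache_stale]. New: gen_docs, compile_b, cache_hit, cond_5, tag_release, cache_stale.
Round 2: (5) [gen_docs, src_changed, run_unit => artifact_signed]; (6) [tag_release, cache_stale => tests_changed]. New: artifact_signed, tests_changed.
Round 3: (13) [tests_changed, compile_b => publish_ok]. New: publish_ok.
Round 4: (4) [publish_ok, artifact_signed => lint_clean]; (11) [compile_a, publish_ok => deploy_stage]. New: lint_clean, deploy_stage.
deploy_stage first appears in round 4.

4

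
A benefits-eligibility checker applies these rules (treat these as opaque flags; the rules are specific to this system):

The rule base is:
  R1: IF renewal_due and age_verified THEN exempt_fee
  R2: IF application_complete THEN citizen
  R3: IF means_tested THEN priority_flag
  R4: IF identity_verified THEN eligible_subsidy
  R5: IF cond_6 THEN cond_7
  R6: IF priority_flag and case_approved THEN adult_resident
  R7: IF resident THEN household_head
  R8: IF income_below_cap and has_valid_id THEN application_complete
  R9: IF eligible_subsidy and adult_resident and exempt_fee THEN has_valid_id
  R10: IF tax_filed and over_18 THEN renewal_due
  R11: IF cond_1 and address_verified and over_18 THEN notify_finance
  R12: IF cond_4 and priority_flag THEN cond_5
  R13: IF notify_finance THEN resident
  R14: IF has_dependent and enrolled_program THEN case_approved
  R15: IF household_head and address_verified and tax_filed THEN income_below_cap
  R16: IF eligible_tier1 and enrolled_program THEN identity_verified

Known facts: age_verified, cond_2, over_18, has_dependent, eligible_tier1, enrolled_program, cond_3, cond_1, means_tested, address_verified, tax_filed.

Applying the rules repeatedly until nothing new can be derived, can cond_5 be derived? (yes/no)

Round 1 fires R3, R10, R11, R14, R16, giving priority_flag, renewal_due, notify_finance, case_approved, identity_verified.
Round 2 fires R1, R4, R6, R13, giving exempt_fee, eligible_subsidy, adult_resident, resident.
Round 3 fires R7, R9, giving household_head, has_valid_id.
Round 4 fires R15, giving income_below_cap.
Round 5 fires R8, giving application_complete.
Round 6 fires R2, giving citizen.
Fixed point reached. cond_5 is concluded only by R12; R12 needs cond_4 (never derived).

no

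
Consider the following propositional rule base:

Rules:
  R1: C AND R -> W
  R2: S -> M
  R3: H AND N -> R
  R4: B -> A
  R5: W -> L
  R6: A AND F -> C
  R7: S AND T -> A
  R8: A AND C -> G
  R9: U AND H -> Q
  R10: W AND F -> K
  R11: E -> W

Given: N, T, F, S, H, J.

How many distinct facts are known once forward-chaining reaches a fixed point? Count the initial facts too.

14

Round 1: R2 [S -> M]; R3 [H AND N -> R]; R7 [S AND T -> A]. New: M, R, A.
Round 2: R6 [A AND F -> C]. New: C.
Round 3: R1 [C AND R -> W]; R8 [A AND C -> G]. New: W, G.
Round 4: R5 [W -> L]; R10 [W AND F -> K]. New: L, K.
Closure: {A, C, F, G, H, J, K, L, M, N, R, S, T, W} — 14 facts.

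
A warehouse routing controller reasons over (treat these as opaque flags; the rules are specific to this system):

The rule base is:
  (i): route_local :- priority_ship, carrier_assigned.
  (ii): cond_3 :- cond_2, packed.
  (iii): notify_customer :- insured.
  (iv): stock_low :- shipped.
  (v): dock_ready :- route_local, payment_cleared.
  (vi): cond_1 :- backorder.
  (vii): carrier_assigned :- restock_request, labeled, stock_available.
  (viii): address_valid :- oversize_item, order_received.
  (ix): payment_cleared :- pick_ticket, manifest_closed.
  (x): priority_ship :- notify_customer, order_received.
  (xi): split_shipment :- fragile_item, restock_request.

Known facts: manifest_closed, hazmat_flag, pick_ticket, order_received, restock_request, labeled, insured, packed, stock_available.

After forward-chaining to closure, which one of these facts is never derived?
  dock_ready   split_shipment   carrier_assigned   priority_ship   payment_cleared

split_shipment

[1] (iii) [notify_customer :- insured.]; (vii) [carrier_assigned :- restock_request, labeled, stock_available.]; (ix) [payment_cleared :- pick_ticket, manifest_closed.]. ⇒ new: notify_customer, carrier_assigned, payment_cleared.
[2] (x) [priority_ship :- notify_customer, order_received.]. ⇒ new: priority_ship.
[3] (i) [route_local :- priority_ship, carrier_assigned.]. ⇒ new: route_local.
[4] (v) [dock_ready :- route_local, payment_cleared.]. ⇒ new: dock_ready.
Derived: carrier_assigned (round 1), payment_cleared (round 1), dock_ready (round 4), priority_ship (round 2). split_shipment never appears in any round.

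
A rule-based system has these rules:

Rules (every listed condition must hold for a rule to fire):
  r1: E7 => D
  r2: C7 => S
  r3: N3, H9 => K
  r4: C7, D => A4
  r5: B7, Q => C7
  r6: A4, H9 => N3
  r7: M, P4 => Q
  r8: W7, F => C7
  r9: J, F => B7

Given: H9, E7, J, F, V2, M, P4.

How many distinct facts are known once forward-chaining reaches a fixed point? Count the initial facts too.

Round 1 fires r1, r7, r9, giving D, Q, B7.
Round 2 fires r5, giving C7.
Round 3 fires r2, r4, giving S, A4.
Round 4 fires r6, giving N3.
Round 5 fires r3, giving K.
Closure: {A4, B7, C7, D, E7, F, H9, J, K, M, N3, P4, Q, S, V2} — 15 facts.

15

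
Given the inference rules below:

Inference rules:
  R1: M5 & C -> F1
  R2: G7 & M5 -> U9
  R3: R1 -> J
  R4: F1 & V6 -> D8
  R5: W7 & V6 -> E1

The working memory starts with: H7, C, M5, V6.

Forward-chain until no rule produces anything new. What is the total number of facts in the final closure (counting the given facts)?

6

Round 1: R1 [M5 & C -> F1]. Adds F1.
Round 2: R4 [F1 & V6 -> D8]. Adds D8.
Closure: {C, D8, F1, H7, M5, V6} — 6 facts.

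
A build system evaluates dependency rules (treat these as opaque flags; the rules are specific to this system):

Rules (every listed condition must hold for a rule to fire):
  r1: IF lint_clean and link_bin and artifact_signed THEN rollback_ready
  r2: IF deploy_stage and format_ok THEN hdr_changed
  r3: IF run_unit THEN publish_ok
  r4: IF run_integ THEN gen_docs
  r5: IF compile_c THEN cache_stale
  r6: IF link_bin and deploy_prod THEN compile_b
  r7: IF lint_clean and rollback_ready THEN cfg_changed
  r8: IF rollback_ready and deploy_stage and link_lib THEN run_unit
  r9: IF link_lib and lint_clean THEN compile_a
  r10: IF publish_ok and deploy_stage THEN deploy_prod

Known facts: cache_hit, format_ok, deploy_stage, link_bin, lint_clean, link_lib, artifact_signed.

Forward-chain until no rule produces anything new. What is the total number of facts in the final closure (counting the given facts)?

Round 1: r1 [IF lint_clean and link_bin and artifact_signed THEN rollback_ready]; r2 [IF deploy_stage and format_ok THEN hdr_changed]; r9 [IF link_lib and lint_clean THEN compile_a]. New: rollback_ready, hdr_changed, compile_a.
Round 2: r7 [IF lint_clean and rollback_ready THEN cfg_changed]; r8 [IF rollback_ready and deploy_stage and link_lib THEN run_unit]. New: cfg_changed, run_unit.
Round 3: r3 [IF run_unit THEN publish_ok]. New: publish_ok.
Round 4: r10 [IF publish_ok and deploy_stage THEN deploy_prod]. New: deploy_prod.
Round 5: r6 [IF link_bin and deploy_prod THEN compile_b]. New: compile_b.
Closure: {artifact_signed, cache_hit, cfg_changed, compile_a, compile_b, deploy_prod, deploy_stage, format_ok, hdr_changed, link_bin, link_lib, lint_clean, publish_ok, rollback_ready, run_unit} — 15 facts.

15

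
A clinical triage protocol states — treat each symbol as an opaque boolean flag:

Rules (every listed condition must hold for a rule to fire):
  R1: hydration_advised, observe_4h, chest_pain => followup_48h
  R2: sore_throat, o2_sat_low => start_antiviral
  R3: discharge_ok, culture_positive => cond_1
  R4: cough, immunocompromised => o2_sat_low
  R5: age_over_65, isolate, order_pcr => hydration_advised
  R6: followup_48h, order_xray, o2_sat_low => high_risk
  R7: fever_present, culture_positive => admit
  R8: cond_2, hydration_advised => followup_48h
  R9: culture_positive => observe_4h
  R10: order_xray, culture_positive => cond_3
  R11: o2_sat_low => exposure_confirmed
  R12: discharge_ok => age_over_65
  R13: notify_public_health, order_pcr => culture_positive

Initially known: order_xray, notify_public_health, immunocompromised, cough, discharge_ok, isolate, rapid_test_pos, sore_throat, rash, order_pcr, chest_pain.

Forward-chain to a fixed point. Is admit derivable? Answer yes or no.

Round 1 — R4, R12, R13, derive o2_sat_low, age_over_65, culture_positive.
Round 2 — R2, R3, R5, R9, R10, R11, derive start_antiviral, cond_1, hydration_advised, observe_4h, cond_3, exposure_confirmed.
Round 3 — R1, derive followup_48h.
Round 4 — R6, derive high_risk.
Fixed point reached. admit is concluded only by R7; R7 needs fever_present (never derived).

no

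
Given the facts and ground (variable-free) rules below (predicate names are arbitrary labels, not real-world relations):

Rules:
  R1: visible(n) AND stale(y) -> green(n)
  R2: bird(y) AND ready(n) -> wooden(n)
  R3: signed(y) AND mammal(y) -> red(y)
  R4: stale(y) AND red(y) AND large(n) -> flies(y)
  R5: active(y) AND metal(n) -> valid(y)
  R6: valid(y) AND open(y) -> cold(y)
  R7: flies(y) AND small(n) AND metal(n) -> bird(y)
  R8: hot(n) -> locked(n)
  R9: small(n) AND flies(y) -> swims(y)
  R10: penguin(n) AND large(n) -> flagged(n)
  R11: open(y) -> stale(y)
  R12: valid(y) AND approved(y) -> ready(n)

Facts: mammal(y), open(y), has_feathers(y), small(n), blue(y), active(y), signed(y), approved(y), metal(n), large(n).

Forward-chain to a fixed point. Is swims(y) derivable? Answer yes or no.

yes

Round 1 fires R3, R5, R11, giving red(y), valid(y), stale(y).
Round 2 fires R4, R6, R12, giving flies(y), cold(y), ready(n).
Round 3 fires R7, R9, giving bird(y), swims(y).
Round 4 fires R2, giving wooden(n).
swims(y) appears in round 3, so it is derivable.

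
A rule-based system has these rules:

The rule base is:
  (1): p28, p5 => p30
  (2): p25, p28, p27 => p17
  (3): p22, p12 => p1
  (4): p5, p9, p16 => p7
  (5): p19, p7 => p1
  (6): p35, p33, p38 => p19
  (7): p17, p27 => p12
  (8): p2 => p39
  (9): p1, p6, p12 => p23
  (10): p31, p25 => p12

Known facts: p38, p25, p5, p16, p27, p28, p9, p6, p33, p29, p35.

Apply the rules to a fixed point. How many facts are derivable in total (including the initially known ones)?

18

[1] (1) [p28, p5 => p30]; (2) [p25, p28, p27 => p17]; (4) [p5, p9, p16 => p7]; (6) [p35, p33, p38 => p19]. ⇒ new: p30, p17, p7, p19.
[2] (5) [p19, p7 => p1]; (7) [p17, p27 => p12]. ⇒ new: p1, p12.
[3] (9) [p1, p6, p12 => p23]. ⇒ new: p23.
Closure: {p1, p12, p16, p17, p19, p23, p25, p27, p28, p29, p30, p33, p35, p38, p5, p6, p7, p9} — 18 facts.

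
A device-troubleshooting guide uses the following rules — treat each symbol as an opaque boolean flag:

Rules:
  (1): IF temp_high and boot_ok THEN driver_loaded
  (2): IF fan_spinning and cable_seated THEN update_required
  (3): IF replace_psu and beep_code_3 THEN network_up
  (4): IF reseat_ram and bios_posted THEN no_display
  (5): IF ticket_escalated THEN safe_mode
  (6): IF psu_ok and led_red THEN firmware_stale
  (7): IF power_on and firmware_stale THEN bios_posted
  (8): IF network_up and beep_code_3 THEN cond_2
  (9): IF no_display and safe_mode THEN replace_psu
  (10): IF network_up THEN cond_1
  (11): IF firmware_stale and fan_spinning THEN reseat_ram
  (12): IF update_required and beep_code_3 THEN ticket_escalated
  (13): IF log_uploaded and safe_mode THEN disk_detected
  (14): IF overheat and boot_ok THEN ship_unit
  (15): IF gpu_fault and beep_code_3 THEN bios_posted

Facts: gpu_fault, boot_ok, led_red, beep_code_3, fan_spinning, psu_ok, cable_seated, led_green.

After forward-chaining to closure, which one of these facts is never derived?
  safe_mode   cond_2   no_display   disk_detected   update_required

Round 1 fires (2), (6), (15), giving update_required, firmware_stale, bios_posted.
Round 2 fires (11), (12), giving reseat_ram, ticket_escalated.
Round 3 fires (4), (5), giving no_display, safe_mode.
Round 4 fires (9), giving replace_psu.
Round 5 fires (3), giving network_up.
Round 6 fires (8), (10), giving cond_2, cond_1.
Derived: cond_2 (round 6), safe_mode (round 3), no_display (round 3), update_required (round 1). disk_detected never appears in any round.

disk_detected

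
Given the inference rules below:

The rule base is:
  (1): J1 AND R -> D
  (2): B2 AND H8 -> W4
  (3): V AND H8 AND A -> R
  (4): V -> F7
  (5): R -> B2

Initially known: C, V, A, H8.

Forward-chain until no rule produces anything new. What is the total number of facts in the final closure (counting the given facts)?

8

Round 1: (3) [V AND H8 AND A -> R]; (4) [V -> F7]. New: R, F7.
Round 2: (5) [R -> B2]. New: B2.
Round 3: (2) [B2 AND H8 -> W4]. New: W4.
Closure: {A, B2, C, F7, H8, R, V, W4} — 8 facts.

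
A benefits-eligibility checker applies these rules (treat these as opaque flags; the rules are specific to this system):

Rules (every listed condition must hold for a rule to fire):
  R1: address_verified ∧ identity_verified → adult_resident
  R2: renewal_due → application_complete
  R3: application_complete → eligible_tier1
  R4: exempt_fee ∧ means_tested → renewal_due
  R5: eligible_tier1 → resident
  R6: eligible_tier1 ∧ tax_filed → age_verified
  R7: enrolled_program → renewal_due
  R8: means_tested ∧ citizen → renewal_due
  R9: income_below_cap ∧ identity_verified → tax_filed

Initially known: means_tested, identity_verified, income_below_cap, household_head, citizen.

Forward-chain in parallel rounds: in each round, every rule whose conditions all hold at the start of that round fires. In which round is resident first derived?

[1] R8 [means_tested ∧ citizen → renewal_due]; R9 [income_below_cap ∧ identity_verified → tax_filed]. ⇒ new: renewal_due, tax_filed.
[2] R2 [renewal_due → application_complete]. ⇒ new: application_complete.
[3] R3 [application_complete → eligible_tier1]. ⇒ new: eligible_tier1.
[4] R5 [eligible_tier1 → resident]; R6 [eligible_tier1 ∧ tax_filed → age_verified]. ⇒ new: resident, age_verified.
resident first appears in round 4.

4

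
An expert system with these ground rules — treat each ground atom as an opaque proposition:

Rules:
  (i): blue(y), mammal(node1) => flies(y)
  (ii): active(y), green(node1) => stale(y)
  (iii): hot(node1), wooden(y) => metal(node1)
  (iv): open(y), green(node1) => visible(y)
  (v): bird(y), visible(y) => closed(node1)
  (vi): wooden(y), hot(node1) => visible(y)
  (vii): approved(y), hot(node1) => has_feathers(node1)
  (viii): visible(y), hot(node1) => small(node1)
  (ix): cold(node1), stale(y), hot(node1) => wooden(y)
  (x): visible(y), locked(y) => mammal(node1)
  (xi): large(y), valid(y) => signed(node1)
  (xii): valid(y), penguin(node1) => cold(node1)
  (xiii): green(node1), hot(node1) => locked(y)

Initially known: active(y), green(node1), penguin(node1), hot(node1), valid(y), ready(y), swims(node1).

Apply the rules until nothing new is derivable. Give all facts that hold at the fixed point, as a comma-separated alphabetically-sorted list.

active(y), cold(node1), green(node1), hot(node1), locked(y), mammal(node1), metal(node1), penguin(node1), ready(y), small(node1), stale(y), swims(node1), valid(y), visible(y), wooden(y)

Round 1: (ii) [active(y), green(node1) => stale(y)]; (xii) [valid(y), penguin(node1) => cold(node1)]; (xiii) [green(node1), hot(node1) => locked(y)]. New: stale(y), cold(node1), locked(y).
Round 2: (ix) [cold(node1), stale(y), hot(node1) => wooden(y)]. New: wooden(y).
Round 3: (iii) [hot(node1), wooden(y) => metal(node1)]; (vi) [wooden(y), hot(node1) => visible(y)]. New: metal(node1), visible(y).
Round 4: (viii) [visible(y), hot(node1) => small(node1)]; (x) [visible(y), locked(y) => mammal(node1)]. New: small(node1), mammal(node1).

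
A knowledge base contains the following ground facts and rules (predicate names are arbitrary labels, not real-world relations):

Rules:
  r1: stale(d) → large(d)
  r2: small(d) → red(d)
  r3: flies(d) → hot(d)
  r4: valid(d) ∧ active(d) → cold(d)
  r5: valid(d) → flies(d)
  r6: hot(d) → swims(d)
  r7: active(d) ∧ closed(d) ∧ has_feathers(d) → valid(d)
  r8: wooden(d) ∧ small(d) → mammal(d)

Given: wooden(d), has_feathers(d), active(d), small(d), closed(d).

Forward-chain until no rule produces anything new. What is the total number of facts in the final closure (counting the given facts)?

Round 1 — r2, r7, r8, derive red(d), valid(d), mammal(d).
Round 2 — r4, r5, derive cold(d), flies(d).
Round 3 — r3, derive hot(d).
Round 4 — r6, derive swims(d).
Closure: {active(d), closed(d), cold(d), flies(d), has_feathers(d), hot(d), mammal(d), red(d), small(d), swims(d), valid(d), wooden(d)} — 12 facts.

12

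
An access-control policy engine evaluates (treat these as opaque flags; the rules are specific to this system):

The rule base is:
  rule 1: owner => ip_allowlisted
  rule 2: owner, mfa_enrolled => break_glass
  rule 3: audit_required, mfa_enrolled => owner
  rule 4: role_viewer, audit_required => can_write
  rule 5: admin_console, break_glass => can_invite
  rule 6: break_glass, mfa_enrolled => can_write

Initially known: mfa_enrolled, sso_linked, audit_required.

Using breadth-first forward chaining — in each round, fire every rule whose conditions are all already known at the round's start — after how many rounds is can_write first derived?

3

[1] rule 3 [audit_required, mfa_enrolled => owner]. ⇒ new: owner.
[2] rule 1 [owner => ip_allowlisted]; rule 2 [owner, mfa_enrolled => break_glass]. ⇒ new: ip_allowlisted, break_glass.
[3] rule 6 [break_glass, mfa_enrolled => can_write]. ⇒ new: can_write.
can_write first appears in round 3.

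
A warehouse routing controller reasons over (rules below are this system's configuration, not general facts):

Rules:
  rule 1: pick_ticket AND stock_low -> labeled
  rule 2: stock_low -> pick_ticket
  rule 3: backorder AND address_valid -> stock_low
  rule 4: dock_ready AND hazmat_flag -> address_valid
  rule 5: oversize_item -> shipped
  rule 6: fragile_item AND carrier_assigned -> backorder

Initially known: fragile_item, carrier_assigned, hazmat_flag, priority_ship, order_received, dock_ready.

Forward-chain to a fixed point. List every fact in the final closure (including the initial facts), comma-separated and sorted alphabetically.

address_valid, backorder, carrier_assigned, dock_ready, fragile_item, hazmat_flag, labeled, order_received, pick_ticket, priority_ship, stock_low

Round 1: rule 4 [dock_ready AND hazmat_flag -> address_valid]; rule 6 [fragile_item AND carrier_assigned -> backorder]. Adds address_valid, backorder.
Round 2: rule 3 [backorder AND address_valid -> stock_low]. Adds stock_low.
Round 3: rule 2 [stock_low -> pick_ticket]. Adds pick_ticket.
Round 4: rule 1 [pick_ticket AND stock_low -> labeled]. Adds labeled.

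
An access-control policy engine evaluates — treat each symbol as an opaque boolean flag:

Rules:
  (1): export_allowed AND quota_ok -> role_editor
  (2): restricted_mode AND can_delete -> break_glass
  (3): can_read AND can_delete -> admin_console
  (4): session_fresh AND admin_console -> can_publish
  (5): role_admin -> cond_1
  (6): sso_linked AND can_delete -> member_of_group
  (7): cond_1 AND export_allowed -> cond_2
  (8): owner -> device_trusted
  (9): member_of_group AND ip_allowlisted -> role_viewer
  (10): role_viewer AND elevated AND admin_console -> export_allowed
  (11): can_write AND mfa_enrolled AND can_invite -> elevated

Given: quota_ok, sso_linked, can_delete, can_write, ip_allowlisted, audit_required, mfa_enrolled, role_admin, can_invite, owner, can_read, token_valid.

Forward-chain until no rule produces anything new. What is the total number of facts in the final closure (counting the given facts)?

Round 1: (3) [can_read AND can_delete -> admin_console]; (5) [role_admin -> cond_1]; (6) [sso_linked AND can_delete -> member_of_group]; (8) [owner -> device_trusted]; (11) [can_write AND mfa_enrolled AND can_invite -> elevated]. New: admin_console, cond_1, member_of_group, device_trusted, elevated.
Round 2: (9) [member_of_group AND ip_allowlisted -> role_viewer]. New: role_viewer.
Round 3: (10) [role_viewer AND elevated AND admin_console -> export_allowed]. New: export_allowed.
Round 4: (1) [export_allowed AND quota_ok -> role_editor]; (7) [cond_1 AND export_allowed -> cond_2]. New: role_editor, cond_2.
Closure: {admin_console, audit_required, can_delete, can_invite, can_read, can_write, cond_1, cond_2, device_trusted, elevated, export_allowed, ip_allowlisted, member_of_group, mfa_enrolled, owner, quota_ok, role_admin, role_editor, role_viewer, sso_linked, token_valid} — 21 facts.

21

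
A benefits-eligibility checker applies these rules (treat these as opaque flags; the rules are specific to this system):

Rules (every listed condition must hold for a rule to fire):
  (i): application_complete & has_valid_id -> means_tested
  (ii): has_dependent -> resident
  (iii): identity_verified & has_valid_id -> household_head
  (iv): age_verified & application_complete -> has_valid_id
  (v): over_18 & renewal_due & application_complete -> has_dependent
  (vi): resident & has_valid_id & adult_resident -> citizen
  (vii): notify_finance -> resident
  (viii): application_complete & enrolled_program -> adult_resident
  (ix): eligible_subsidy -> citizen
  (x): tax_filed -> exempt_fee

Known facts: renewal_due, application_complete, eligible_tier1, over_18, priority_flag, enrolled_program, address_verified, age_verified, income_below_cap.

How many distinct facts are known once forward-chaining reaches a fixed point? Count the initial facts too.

15

Round 1: (iv) [age_verified & application_complete -> has_valid_id]; (v) [over_18 & renewal_due & application_complete -> has_dependent]; (viii) [application_complete & enrolled_program -> adult_resident]. Adds has_valid_id, has_dependent, adult_resident.
Round 2: (i) [application_complete & has_valid_id -> means_tested]; (ii) [has_dependent -> resident]. Adds means_tested, resident.
Round 3: (vi) [resident & has_valid_id & adult_resident -> citizen]. Adds citizen.
Closure: {address_verified, adult_resident, age_verified, application_complete, citizen, eligible_tier1, enrolled_program, has_dependent, has_valid_id, income_below_cap, means_tested, over_18, priority_flag, renewal_due, resident} — 15 facts.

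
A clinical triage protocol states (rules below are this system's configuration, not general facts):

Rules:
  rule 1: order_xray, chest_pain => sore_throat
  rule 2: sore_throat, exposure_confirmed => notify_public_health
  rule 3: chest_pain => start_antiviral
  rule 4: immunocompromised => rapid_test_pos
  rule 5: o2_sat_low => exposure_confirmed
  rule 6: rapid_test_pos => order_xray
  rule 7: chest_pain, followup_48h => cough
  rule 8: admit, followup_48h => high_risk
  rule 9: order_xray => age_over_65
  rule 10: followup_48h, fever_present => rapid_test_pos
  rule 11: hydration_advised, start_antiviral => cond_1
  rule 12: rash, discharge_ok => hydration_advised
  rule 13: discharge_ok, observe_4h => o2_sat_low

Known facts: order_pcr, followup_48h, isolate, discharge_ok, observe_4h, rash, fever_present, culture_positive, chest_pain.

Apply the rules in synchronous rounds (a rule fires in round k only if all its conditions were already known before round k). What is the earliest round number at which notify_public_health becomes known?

Round 1 fires rule 3, rule 7, rule 10, rule 12, rule 13, giving start_antiviral, cough, rapid_test_pos, hydration_advised, o2_sat_low.
Round 2 fires rule 5, rule 6, rule 11, giving exposure_confirmed, order_xray, cond_1.
Round 3 fires rule 1, rule 9, giving sore_throat, age_over_65.
Round 4 fires rule 2, giving notify_public_health.
notify_public_health first appears in round 4.

4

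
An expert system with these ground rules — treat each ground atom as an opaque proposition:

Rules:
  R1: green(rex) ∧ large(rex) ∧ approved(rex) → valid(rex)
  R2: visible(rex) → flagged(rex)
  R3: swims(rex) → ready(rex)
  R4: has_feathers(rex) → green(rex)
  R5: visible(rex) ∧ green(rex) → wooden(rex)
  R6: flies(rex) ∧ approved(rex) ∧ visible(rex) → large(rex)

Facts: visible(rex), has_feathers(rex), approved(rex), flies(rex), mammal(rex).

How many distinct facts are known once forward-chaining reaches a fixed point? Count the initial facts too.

10

Round 1: R2 [visible(rex) → flagged(rex)]; R4 [has_feathers(rex) → green(rex)]; R6 [flies(rex) ∧ approved(rex) ∧ visible(rex) → large(rex)]. Adds flagged(rex), green(rex), large(rex).
Round 2: R1 [green(rex) ∧ large(rex) ∧ approved(rex) → valid(rex)]; R5 [visible(rex) ∧ green(rex) → wooden(rex)]. Adds valid(rex), wooden(rex).
Closure: {approved(rex), flagged(rex), flies(rex), green(rex), has_feathers(rex), large(rex), mammal(rex), valid(rex), visible(rex), wooden(rex)} — 10 facts.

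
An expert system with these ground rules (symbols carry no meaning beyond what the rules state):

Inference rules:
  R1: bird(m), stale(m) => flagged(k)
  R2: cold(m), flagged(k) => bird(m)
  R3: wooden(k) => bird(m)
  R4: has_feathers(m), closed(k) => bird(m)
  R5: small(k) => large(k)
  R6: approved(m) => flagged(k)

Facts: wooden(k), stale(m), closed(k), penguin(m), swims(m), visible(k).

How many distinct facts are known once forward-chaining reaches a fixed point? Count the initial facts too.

8

[1] R3 [wooden(k) => bird(m)]. ⇒ new: bird(m).
[2] R1 [bird(m), stale(m) => flagged(k)]. ⇒ new: flagged(k).
Closure: {bird(m), closed(k), flagged(k), penguin(m), stale(m), swims(m), visible(k), wooden(k)} — 8 facts.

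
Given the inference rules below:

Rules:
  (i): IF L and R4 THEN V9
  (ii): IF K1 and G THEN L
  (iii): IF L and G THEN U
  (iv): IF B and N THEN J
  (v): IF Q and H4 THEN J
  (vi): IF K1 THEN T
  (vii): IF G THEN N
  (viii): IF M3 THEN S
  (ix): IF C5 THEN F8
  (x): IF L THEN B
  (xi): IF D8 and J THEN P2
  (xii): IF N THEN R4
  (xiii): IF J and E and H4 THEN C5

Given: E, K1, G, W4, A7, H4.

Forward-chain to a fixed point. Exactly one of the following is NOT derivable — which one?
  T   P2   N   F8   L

P2

Round 1: (ii) [IF K1 and G THEN L]; (vi) [IF K1 THEN T]; (vii) [IF G THEN N]. New: L, T, N.
Round 2: (iii) [IF L and G THEN U]; (x) [IF L THEN B]; (xii) [IF N THEN R4]. New: U, B, R4.
Round 3: (i) [IF L and R4 THEN V9]; (iv) [IF B and N THEN J]. New: V9, J.
Round 4: (xiii) [IF J and E and H4 THEN C5]. New: C5.
Round 5: (ix) [IF C5 THEN F8]. New: F8.
Derived: F8 (round 5), T (round 1), N (round 1), L (round 1). P2 never appears in any round.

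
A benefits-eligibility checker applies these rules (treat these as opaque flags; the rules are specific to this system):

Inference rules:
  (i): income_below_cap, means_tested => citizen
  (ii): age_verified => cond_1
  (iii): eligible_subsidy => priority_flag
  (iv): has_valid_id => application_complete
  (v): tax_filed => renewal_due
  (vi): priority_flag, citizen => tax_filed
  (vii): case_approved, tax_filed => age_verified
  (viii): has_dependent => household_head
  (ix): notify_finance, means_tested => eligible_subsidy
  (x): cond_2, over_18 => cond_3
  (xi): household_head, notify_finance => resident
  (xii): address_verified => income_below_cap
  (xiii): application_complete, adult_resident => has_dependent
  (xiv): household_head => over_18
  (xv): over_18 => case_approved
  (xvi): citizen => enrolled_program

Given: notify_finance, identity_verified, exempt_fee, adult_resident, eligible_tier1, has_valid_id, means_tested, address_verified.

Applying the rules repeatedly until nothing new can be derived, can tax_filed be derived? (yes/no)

yes

Round 1 fires (iv), (ix), (xii), giving application_complete, eligible_subsidy, income_below_cap.
Round 2 fires (i), (iii), (xiii), giving citizen, priority_flag, has_dependent.
Round 3 fires (vi), (viii), (xvi), giving tax_filed, household_head, enrolled_program.
Round 4 fires (v), (xi), (xiv), giving renewal_due, resident, over_18.
Round 5 fires (xv), giving case_approved.
Round 6 fires (vii), giving age_verified.
Round 7 fires (ii), giving cond_1.
tax_filed appears in round 3, so it is derivable.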